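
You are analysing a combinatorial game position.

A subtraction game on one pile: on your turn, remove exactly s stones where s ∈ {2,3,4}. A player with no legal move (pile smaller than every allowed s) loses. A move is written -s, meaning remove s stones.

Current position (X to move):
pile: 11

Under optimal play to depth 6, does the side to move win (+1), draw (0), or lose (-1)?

p1 X@[11]: -2[9]-1 -3[8]-1 -4[7]+1*
p2 O@[7]: -2[5]-1* -3[4]-1 -4[3]-1
p3 X@[5]: -2[3]-1 -3[2]-1 -4[1]+1*
p4 O@[1] terminal -1; root [11] d6

value(11, X) = +1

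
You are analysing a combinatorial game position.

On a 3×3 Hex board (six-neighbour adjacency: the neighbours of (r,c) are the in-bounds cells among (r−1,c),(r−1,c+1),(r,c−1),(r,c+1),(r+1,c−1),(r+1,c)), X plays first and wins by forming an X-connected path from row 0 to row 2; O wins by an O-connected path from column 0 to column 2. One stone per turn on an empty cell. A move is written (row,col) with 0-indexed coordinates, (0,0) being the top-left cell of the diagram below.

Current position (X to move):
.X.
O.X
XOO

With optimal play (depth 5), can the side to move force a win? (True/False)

X winning at [.X./O.X/XOO]: True

p1 X@[.X./O.X/XOO]: (0,0)[XX./O.X/XOO]-1 (0,2)[.XX/O.X/XOO]-1 (1,1)[.X./OXX/XOO]+1*
p2 O@[.X./OXX/XOO] terminal -1; root [.X./O.X/XOO] d5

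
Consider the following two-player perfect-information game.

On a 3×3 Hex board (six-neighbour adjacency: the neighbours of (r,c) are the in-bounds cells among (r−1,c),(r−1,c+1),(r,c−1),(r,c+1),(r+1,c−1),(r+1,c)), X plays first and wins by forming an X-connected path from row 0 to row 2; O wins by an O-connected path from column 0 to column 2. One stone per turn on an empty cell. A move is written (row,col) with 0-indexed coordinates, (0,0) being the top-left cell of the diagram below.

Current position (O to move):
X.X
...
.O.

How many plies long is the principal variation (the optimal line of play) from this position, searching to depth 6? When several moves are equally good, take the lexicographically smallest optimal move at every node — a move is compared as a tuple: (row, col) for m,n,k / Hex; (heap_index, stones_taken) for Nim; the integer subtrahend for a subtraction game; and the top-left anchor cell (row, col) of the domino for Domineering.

PV length from [X.X/.../.O.]: 5 plies

ply 1, O at X.X/.../.O. | (0,1)=-1→XOX/.../.O.; (1,0)=+1→X.X/O../.O.*; (1,1)=+1→X.X/.O./.O.; (1,2)=-1→X.X/..O/.O.; (2,0)=+1→X.X/.../OO.; (2,2)=-1→X.X/.../.OO
ply 2, X at X.X/O../.O. | (0,1)=-1→XXX/O../.O.*; (1,1)=-1→X.X/OX./.O.; (1,2)=-1→X.X/O.X/.O.; (2,0)=-1→X.X/O../XO.; (2,2)=-1→X.X/O../.OX
ply 3, O at XXX/O../.O. | (1,1)=+1→XXX/OO./.O.*; (1,2)=+1→XXX/O.O/.O.; (2,0)=+1→XXX/O../OO.; (2,2)=+1→XXX/O../.OO
ply 4, X at XXX/OO./.O. | (1,2)=-1→XXX/OOX/.O.*; (2,0)=-1→XXX/OO./XO.; (2,2)=-1→XXX/OO./.OX
ply 5, O at XXX/OOX/.O. | (2,0)=-1→XXX/OOX/OO.; (2,2)=+1→XXX/OOX/.OO*
ply 6: XXX/OOX/.OO is terminal -1 (X); from X.X/.../.O. depth 6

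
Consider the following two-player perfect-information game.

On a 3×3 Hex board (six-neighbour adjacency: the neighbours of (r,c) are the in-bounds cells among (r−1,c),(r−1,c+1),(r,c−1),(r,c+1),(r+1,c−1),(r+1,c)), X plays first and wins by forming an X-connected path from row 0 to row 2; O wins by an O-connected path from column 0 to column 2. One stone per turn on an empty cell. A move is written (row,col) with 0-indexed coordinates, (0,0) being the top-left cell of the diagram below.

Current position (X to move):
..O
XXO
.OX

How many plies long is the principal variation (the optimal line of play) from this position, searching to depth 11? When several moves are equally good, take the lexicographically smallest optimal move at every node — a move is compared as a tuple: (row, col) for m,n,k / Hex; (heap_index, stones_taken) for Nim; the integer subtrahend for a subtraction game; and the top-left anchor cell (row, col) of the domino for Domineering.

p1 X@[..O/XXO/.OX]: (0,0)[X.O/XXO/.OX]-1 (0,1)[.XO/XXO/.OX]-1 (2,0)[..O/XXO/XOX]+1*
p2 O@[..O/XXO/XOX]: (0,0)[O.O/XXO/XOX]-1* (0,1)[.OO/XXO/XOX]-1
p3 X@[O.O/XXO/XOX]: (0,1)[OXO/XXO/XOX]+1*
p4 O@[OXO/XXO/XOX] terminal -1; root [..O/XXO/.OX] d11

PV length from [..O/XXO/.OX]: 3 plies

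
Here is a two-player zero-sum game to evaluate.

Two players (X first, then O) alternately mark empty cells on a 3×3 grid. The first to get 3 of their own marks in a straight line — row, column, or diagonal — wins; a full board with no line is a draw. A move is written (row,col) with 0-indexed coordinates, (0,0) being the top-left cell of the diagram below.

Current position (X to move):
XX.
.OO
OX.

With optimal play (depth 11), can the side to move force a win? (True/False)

ply 1, X at XX./.OO/OX. | (0,2)=+1→XXX/.OO/OX.*; (1,0)=-1→XX./XOO/OX.; (2,2)=-1→XX./.OO/OXX
ply 2: XXX/.OO/OX. is terminal -1 (O); from XX./.OO/OX. depth 11

X winning at [XX./.OO/OX.]: True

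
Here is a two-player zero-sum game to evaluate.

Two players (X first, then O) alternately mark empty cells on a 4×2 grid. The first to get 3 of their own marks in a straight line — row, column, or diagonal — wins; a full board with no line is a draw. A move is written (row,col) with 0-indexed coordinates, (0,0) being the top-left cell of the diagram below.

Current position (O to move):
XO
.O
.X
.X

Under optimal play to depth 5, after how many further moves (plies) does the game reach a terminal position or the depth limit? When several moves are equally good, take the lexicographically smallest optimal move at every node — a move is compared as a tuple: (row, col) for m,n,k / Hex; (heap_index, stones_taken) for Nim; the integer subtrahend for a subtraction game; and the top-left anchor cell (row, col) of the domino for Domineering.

p1 O@[XO/.O/.X/.X]: (1,0)[XO/OO/.X/.X]+0* (2,0)[XO/.O/OX/.X]+0 (3,0)[XO/.O/.X/OX]+0
p2 X@[XO/OO/.X/.X]: (2,0)[XO/OO/XX/.X]+0* (3,0)[XO/OO/.X/XX]+0
p3 O@[XO/OO/XX/.X]: (3,0)[XO/OO/XX/OX]+0*
p4 X@[XO/OO/XX/OX] terminal +0; root [XO/.O/.X/.X] d5

PV length from [XO/.O/.X/.X]: 3 plies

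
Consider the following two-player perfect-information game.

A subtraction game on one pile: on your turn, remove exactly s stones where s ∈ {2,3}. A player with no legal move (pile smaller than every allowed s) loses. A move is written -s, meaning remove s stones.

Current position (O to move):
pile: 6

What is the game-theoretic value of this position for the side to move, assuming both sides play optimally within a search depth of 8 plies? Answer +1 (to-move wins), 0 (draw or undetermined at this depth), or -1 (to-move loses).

value(6, O) = -1

p1 O@[6]: -2[4]-1* -3[3]-1
p2 X@[4]: -2[2]-1 -3[1]+1*
p3 O@[1] terminal -1; root [6] d8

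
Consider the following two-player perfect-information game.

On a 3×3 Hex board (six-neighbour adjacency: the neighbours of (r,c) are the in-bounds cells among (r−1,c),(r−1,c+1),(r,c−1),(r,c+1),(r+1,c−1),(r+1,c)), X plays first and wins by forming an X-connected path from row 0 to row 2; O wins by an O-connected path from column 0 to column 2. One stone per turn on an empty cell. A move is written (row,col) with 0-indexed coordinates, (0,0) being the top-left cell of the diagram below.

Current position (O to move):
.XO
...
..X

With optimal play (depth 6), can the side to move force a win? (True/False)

p1 O@[.XO/.../..X]: (0,0)[OXO/.../..X]-1 (1,0)[.XO/O../..X]-1 (1,1)[.XO/.O./..X]+1* (1,2)[.XO/..O/..X]-1 (2,0)[.XO/.../O.X]-1 (2,1)[.XO/.../.OX]-1
p2 X@[.XO/.O./..X]: (0,0)[XXO/.O./..X]-1* (1,0)[.XO/XO./..X]-1 (1,2)[.XO/.OX/..X]-1 (2,0)[.XO/.O./X.X]-1 (2,1)[.XO/.O./.XX]-1
p3 O@[XXO/.O./..X]: (1,0)[XXO/OO./..X]+1* (1,2)[XXO/.OO/..X]+1 (2,0)[XXO/.O./O.X]+1 (2,1)[XXO/.O./.OX]+1
p4 X@[XXO/OO./..X] terminal -1; root [.XO/.../..X] d6

O winning at [.XO/.../..X]: True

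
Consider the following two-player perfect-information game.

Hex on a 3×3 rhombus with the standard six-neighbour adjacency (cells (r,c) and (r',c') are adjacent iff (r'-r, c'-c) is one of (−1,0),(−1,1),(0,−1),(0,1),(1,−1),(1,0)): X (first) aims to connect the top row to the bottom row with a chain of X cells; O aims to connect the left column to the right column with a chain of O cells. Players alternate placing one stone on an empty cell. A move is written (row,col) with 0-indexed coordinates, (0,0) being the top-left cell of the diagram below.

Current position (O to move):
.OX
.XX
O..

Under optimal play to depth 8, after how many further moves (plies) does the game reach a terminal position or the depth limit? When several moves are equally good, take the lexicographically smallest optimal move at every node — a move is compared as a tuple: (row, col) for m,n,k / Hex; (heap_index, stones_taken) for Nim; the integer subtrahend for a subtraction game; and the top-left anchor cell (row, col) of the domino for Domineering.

ply 1, O at .OX/.XX/O.. | (0,0)=-1→OOX/.XX/O..*; (1,0)=-1→.OX/OXX/O..; (2,1)=-1→.OX/.XX/OO.; (2,2)=-1→.OX/.XX/O.O
ply 2, X at OOX/.XX/O.. | (1,0)=+1→OOX/XXX/O..*; (2,1)=+1→OOX/.XX/OX.; (2,2)=+1→OOX/.XX/O.X
ply 3, O at OOX/XXX/O.. | (2,1)=-1→OOX/XXX/OO.*; (2,2)=-1→OOX/XXX/O.O
ply 4, X at OOX/XXX/OO. | (2,2)=+1→OOX/XXX/OOX*
ply 5: OOX/XXX/OOX is terminal -1 (O); from .OX/.XX/O.. depth 8

PV length from [.OX/.XX/O..]: 4 plies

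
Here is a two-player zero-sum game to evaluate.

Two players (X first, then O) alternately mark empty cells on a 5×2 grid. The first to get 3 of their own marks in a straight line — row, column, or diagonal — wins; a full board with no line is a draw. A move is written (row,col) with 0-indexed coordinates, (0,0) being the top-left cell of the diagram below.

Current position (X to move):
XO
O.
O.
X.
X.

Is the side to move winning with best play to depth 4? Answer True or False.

X winning at [XO/O./O./X./X.]: False

p1 X@[XO/O./O./X./X.]: (1,1)[XO/OX/O./X./X.]+0* (2,1)[XO/O./OX/X./X.]+0 (3,1)[XO/O./O./XX/X.]+0 (4,1)[XO/O./O./X./XX]+0
p2 O@[XO/OX/O./X./X.]: (2,1)[XO/OX/OO/X./X.]+0* (3,1)[XO/OX/O./XO/X.]+0 (4,1)[XO/OX/O./X./XO]+0
p3 X@[XO/OX/OO/X./X.]: (3,1)[XO/OX/OO/XX/X.]+0* (4,1)[XO/OX/OO/X./XX]+0
p4 O@[XO/OX/OO/XX/X.]: (4,1)[XO/OX/OO/XX/XO]+0*
p5 X@[XO/OX/OO/XX/XO] terminal +0; root [XO/O./O./X./X.] d4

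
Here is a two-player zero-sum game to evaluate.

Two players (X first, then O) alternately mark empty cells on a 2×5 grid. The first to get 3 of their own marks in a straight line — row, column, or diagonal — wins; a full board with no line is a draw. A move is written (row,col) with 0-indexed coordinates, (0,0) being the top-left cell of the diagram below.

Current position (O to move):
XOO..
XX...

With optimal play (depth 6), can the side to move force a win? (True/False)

[XOO../XX...] O move#1: (0,3):+1/XOOO./XX...*, (0,4):-1/XOO.O/XX..., (1,2):+0/XOO../XXO.., (1,3):-1/XOO../XX.O., (1,4):-1/XOO../XX..O
[XOOO./XX...] end (terminal -1, X#2); searched XOO../XX... to 6

O winning at [XOO../XX...]: True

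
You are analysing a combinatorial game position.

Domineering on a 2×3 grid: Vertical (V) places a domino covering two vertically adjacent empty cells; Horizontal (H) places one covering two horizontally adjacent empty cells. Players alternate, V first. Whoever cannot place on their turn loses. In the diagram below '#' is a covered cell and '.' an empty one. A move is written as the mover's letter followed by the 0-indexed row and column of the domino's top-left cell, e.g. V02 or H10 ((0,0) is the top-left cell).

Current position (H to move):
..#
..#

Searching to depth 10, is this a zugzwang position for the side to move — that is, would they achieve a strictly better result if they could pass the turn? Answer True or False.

zugzwang(..#/..#, H) = False

[..#/..#] H move#1: H00:+1/###/..#*, H10:+1/..#/###
[###/..#] end (terminal -1, V#2); searched ..#/..# to 10
if H skipped the turn, V would face:
~ [..#/..#] V move#1: V00:+1/#.#/#.#*, V01:+1/.##/.##
~ [#.#/#.#] end (terminal -1, H#2); searched ..#/..# to 10
compare (H): move=+1 vs pass=-1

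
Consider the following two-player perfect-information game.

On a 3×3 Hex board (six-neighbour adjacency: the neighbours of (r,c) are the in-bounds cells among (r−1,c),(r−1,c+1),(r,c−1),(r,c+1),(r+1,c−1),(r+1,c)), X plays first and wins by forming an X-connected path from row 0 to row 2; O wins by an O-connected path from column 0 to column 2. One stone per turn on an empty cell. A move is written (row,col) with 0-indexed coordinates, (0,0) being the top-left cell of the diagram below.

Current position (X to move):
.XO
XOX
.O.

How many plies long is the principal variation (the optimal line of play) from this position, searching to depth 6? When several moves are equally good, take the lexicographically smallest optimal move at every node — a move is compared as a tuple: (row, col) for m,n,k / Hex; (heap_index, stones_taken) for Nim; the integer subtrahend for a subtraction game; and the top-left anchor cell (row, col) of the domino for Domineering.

PV length from [.XO/XOX/.O.]: 1 ply

[.XO/XOX/.O.] X move#1: (0,0):-1/XXO/XOX/.O., (2,0):+1/.XO/XOX/XO.*, (2,2):-1/.XO/XOX/.OX
[.XO/XOX/XO.] end (terminal -1, O#2); searched .XO/XOX/.O. to 6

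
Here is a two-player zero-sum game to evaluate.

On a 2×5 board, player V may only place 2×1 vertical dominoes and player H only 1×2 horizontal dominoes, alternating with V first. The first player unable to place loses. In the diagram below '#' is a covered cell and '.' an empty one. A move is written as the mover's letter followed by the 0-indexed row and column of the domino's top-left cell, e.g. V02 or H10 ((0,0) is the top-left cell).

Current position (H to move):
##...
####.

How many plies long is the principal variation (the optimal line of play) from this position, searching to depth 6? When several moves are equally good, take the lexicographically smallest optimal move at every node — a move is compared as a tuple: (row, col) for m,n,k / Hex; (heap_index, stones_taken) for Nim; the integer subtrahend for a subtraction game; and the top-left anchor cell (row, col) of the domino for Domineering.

[##.../####.] H move#1: H02:-1/####./####., H03:+1/##.##/####.*
[##.##/####.] end (terminal -1, V#2); searched ##.../####. to 6

PV length from [##.../####.]: 1 ply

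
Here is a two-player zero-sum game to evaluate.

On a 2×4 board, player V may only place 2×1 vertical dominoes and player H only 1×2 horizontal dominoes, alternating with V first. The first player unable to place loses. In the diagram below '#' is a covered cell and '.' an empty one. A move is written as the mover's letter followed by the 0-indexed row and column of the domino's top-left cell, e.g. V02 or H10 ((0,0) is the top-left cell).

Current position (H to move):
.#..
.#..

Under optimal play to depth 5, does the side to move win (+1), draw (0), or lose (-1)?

[.#../.#..] H move#1: H02:+1/.###/.#..*, H12:+1/.#../.###
[.###/.#..] V move#2: V00:-1/####/##..*
[####/##..] H move#3: H12:+1/####/####*
[####/####] end (terminal -1, V#4); searched .#../.#.. to 5

value(.#../.#.., H) = +1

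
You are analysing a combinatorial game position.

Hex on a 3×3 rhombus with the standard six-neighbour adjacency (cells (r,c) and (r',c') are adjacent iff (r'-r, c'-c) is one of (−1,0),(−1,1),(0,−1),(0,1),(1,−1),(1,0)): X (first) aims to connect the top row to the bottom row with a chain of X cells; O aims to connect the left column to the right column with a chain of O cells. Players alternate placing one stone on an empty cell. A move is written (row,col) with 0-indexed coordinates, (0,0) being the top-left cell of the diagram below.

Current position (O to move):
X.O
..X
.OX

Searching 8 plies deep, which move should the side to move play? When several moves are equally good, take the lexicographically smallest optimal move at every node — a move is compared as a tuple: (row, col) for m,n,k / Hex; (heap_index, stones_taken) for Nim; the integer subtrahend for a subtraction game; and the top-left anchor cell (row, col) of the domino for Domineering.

p1 O@[X.O/..X/.OX]: (0,1)[XOO/..X/.OX]-1 (1,0)[X.O/O.X/.OX]+1* (1,1)[X.O/.OX/.OX]+1 (2,0)[X.O/..X/OOX]-1
p2 X@[X.O/O.X/.OX]: (0,1)[XXO/O.X/.OX]-1* (1,1)[X.O/OXX/.OX]-1 (2,0)[X.O/O.X/XOX]-1
p3 O@[XXO/O.X/.OX]: (1,1)[XXO/OOX/.OX]+1* (2,0)[XXO/O.X/OOX]-1
p4 X@[XXO/OOX/.OX] terminal -1; root [X.O/..X/.OX] d8

O's best at [X.O/..X/.OX]: (1,0)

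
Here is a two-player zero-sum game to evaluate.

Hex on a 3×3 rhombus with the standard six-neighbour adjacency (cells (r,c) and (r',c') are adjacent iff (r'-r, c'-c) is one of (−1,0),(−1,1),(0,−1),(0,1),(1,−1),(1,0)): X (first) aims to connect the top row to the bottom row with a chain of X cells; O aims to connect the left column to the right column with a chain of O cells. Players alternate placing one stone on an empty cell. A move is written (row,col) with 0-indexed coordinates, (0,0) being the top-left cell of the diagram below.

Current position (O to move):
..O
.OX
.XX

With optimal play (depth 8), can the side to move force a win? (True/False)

p1 O@[..O/.OX/.XX]: (0,0)[O.O/.OX/.XX]+1* (0,1)[.OO/.OX/.XX]+1 (1,0)[..O/OOX/.XX]+1 (2,0)[..O/.OX/OXX]+1
p2 X@[O.O/.OX/.XX]: (0,1)[OXO/.OX/.XX]-1* (1,0)[O.O/XOX/.XX]-1 (2,0)[O.O/.OX/XXX]-1
p3 O@[OXO/.OX/.XX]: (1,0)[OXO/OOX/.XX]+1* (2,0)[OXO/.OX/OXX]+1
p4 X@[OXO/OOX/.XX] terminal -1; root [..O/.OX/.XX] d8

O winning at [..O/.OX/.XX]: True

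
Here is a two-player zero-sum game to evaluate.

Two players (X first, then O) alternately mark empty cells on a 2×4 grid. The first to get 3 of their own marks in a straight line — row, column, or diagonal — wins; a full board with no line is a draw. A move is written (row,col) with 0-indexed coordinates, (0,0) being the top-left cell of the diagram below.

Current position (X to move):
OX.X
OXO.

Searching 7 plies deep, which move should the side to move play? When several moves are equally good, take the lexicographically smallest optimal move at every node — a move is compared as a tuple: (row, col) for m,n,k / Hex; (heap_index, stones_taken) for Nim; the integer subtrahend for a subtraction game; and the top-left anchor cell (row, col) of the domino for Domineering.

X's best at [OX.X/OXO.]: (0,2)

p1 X@[OX.X/OXO.]: (0,2)[OXXX/OXO.]+1* (1,3)[OX.X/OXOX]+0
p2 O@[OXXX/OXO.] terminal -1; root [OX.X/OXO.] d7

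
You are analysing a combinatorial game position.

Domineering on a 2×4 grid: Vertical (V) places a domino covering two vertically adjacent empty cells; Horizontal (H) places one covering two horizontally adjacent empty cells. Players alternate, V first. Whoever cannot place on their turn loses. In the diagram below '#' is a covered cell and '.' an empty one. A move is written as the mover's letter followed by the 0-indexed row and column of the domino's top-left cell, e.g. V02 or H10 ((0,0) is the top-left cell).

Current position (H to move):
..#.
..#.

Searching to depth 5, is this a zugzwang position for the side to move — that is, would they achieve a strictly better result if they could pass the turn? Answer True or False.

p1 H@[..#./..#.]: H00[###./..#.]+1* H10[..#./###.]+1
p2 V@[###./..#.]: V03[####/..##]-1*
p3 H@[####/..##]: H10[####/####]+1*
p4 V@[####/####] terminal -1; root [..#./..#.] d5
pass branch (V moves first from the same position):
  | p1 V@[..#./..#.]: V00[#.#./#.#.]+1* V01[.##./.##.]+1 V03[..##/..##]-1
  | p2 H@[#.#./#.#.] terminal -1; root [..#./..#.] d5
H moving scores +1; H passing scores -1

zugzwang(..#./..#., H) = False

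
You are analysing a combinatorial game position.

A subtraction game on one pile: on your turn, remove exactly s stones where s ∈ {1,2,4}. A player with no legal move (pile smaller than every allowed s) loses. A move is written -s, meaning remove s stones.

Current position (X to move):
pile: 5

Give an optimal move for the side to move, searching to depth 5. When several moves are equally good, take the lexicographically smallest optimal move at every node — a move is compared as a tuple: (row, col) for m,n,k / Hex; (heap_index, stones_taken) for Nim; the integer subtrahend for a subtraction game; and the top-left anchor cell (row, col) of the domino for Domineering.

ply 1, X at 5 | -1=-1→4; -2=+1→3*; -4=-1→1
ply 2, O at 3 | -1=-1→2*; -2=-1→1
ply 3, X at 2 | -1=-1→1; -2=+1→0*
ply 4: 0 is terminal -1 (O); from 5 depth 5

X's best at [5]: -2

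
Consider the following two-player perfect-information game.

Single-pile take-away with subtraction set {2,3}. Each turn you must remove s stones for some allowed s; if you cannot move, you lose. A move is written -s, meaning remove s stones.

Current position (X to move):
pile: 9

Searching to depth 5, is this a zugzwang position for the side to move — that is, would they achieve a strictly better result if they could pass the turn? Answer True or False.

zugzwang(9, X) = False

ply 1, X at 9 | -2=-1→7; -3=+1→6*
ply 2, O at 6 | -2=-1→4*; -3=-1→3
ply 3, X at 4 | -2=-1→2; -3=+1→1*
ply 4: 1 is terminal -1 (O); from 9 depth 5
pass branch (O moves first from the same position):
  | ply 1, O at 9 | -2=-1→7; -3=+1→6*
  | ply 2, X at 6 | -2=-1→4*; -3=-1→3
  | ply 3, O at 4 | -2=-1→2; -3=+1→1*
  | ply 4: 1 is terminal -1 (X); from 9 depth 5
X moving scores +1; X passing scores -1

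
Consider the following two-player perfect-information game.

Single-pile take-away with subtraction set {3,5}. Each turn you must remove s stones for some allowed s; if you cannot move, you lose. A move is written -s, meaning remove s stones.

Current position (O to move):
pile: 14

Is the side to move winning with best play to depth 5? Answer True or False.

ply 1, O at 14 | -3=-1→11; -5=+1→9*
ply 2, X at 9 | -3=-1→6*; -5=-1→4
ply 3, O at 6 | -3=-1→3; -5=+1→1*
ply 4: 1 is terminal -1 (X); from 14 depth 5

O winning at [14]: True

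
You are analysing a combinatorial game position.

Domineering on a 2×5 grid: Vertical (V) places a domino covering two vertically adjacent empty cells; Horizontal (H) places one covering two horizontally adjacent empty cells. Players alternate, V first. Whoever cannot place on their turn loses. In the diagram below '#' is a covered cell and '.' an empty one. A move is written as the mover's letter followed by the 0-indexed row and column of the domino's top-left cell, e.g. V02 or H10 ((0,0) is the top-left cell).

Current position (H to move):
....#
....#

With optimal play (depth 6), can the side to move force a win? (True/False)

H winning at [....#/....#]: True

[....#/....#] H move#1: H00:-1/##..#/....#, H01:+1/.##.#/....#*, H02:-1/..###/....#, H10:-1/....#/##..#, H11:+1/....#/.##.#, H12:-1/....#/..###
[.##.#/....#] V move#2: V00:-1/###.#/#...#*, V03:-1/.####/...##
[###.#/#...#] H move#3: H11:-1/###.#/###.#, H12:+1/###.#/#.###*
[###.#/#.###] end (terminal -1, V#4); searched ....#/....# to 6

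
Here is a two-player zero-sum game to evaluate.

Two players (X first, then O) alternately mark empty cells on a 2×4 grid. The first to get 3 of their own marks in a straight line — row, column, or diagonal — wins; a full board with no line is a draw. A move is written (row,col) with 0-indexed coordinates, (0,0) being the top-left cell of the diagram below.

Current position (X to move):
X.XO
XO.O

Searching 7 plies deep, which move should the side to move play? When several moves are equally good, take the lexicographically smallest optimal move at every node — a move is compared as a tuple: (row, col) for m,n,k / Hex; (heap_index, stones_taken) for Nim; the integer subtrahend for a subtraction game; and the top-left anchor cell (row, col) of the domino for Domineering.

X's best at [X.XO/XO.O]: (0,1)

p1 X@[X.XO/XO.O]: (0,1)[XXXO/XO.O]+1* (1,2)[X.XO/XOXO]+0
p2 O@[XXXO/XO.O] terminal -1; root [X.XO/XO.O] d7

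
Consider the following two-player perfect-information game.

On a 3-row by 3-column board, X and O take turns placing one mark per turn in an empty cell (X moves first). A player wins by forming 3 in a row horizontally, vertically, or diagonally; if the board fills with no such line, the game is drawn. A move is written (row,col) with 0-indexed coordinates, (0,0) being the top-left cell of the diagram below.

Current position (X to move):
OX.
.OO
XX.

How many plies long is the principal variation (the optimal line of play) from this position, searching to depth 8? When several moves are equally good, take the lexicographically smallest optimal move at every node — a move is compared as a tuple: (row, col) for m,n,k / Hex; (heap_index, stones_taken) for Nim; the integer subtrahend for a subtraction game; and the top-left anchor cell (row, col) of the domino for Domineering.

PV length from [OX./.OO/XX.]: 1 ply

[OX./.OO/XX.] X move#1: (0,2):-1/OXX/.OO/XX., (1,0):-1/OX./XOO/XX., (2,2):+1/OX./.OO/XXX*
[OX./.OO/XXX] end (terminal -1, O#2); searched OX./.OO/XX. to 8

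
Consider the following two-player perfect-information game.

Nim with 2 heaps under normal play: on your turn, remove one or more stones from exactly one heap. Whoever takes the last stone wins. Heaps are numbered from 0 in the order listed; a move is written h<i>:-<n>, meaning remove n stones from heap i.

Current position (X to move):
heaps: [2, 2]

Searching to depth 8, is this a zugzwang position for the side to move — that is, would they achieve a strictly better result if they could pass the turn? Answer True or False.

[(2,2)] X move#1: h0:-1:-1/(1,2)*, h0:-2:-1/(0,2), h1:-1:-1/(2,1), h1:-2:-1/(2,0)
[(1,2)] O move#2: h0:-1:-1/(0,2), h1:-1:+1/(1,1)*, h1:-2:-1/(1,0)
[(1,1)] X move#3: h0:-1:-1/(0,1)*, h1:-1:-1/(1,0)
[(0,1)] O move#4: h1:-1:+1/(0,0)*
[(0,0)] end (terminal -1, X#5); searched (2,2) to 8
suppose X passes — search the same position with O to move:
pass> [(2,2)] O move#1: h0:-1:-1/(1,2)*, h0:-2:-1/(0,2), h1:-1:-1/(2,1), h1:-2:-1/(2,0)
pass> [(1,2)] X move#2: h0:-1:-1/(0,2), h1:-1:+1/(1,1)*, h1:-2:-1/(1,0)
pass> [(1,1)] O move#3: h0:-1:-1/(0,1)*, h1:-1:-1/(1,0)
pass> [(0,1)] X move#4: h1:-1:+1/(0,0)*
pass> [(0,0)] end (terminal -1, O#5); searched (2,2) to 8
for X: play -1, pass +1

zugzwang((2,2), X) = True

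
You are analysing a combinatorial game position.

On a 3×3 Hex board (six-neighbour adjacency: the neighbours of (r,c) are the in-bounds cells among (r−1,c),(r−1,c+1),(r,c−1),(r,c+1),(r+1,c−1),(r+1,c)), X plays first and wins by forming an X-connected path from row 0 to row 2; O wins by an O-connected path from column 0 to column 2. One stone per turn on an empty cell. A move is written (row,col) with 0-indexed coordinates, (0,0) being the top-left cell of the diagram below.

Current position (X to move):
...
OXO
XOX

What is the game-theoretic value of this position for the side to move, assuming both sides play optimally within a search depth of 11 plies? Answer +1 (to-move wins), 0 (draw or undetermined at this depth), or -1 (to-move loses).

value(.../OXO/XOX, X) = +1

[.../OXO/XOX] X move#1: (0,0):+1/X../OXO/XOX*, (0,1):+1/.X./OXO/XOX, (0,2):+1/..X/OXO/XOX
[X../OXO/XOX] O move#2: (0,1):-1/XO./OXO/XOX*, (0,2):-1/X.O/OXO/XOX
[XO./OXO/XOX] X move#3: (0,2):+1/XOX/OXO/XOX*
[XOX/OXO/XOX] end (terminal -1, O#4); searched .../OXO/XOX to 11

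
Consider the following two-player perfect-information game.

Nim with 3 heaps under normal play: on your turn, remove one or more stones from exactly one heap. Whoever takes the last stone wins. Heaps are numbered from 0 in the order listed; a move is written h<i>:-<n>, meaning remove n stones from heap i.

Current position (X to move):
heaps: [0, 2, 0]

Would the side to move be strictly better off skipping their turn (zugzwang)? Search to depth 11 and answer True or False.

p1 X@[(0,2,0)]: h1:-1[(0,1,0)]-1 h1:-2[(0,0,0)]+1*
p2 O@[(0,0,0)] terminal -1; root [(0,2,0)] d11
suppose X passes — search the same position with O to move:
pass> p1 O@[(0,2,0)]: h1:-1[(0,1,0)]-1 h1:-2[(0,0,0)]+1*
pass> p2 X@[(0,0,0)] terminal -1; root [(0,2,0)] d11
for X: play +1, pass -1

zugzwang((0,2,0), X) = False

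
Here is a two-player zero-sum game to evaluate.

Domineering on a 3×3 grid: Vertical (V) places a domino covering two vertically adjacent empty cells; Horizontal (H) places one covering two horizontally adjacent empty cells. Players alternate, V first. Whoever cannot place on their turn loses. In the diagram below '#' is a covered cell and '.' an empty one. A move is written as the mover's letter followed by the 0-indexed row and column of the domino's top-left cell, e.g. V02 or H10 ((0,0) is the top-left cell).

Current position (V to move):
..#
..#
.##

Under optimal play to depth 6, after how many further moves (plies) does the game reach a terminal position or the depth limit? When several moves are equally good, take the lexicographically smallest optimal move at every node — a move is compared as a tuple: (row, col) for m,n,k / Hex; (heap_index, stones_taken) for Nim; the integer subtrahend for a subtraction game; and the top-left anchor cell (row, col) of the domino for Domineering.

ply 1, V at ..#/..#/.## | V00=+1→#.#/#.#/.##*; V01=+1→.##/.##/.##; V10=-1→..#/#.#/###
ply 2: #.#/#.#/.## is terminal -1 (H); from ..#/..#/.## depth 6

PV length from [..#/..#/.##]: 1 ply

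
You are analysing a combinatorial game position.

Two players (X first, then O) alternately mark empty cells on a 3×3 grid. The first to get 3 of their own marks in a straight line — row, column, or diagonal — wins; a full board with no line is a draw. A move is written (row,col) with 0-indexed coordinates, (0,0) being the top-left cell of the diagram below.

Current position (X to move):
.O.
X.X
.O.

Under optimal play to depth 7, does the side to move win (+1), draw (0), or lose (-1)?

value(.O./X.X/.O., X) = +1

ply 1, X at .O./X.X/.O. | (0,0)=-1→XO./X.X/.O.; (0,2)=-1→.OX/X.X/.O.; (1,1)=+1→.O./XXX/.O.*; (2,0)=-1→.O./X.X/XO.; (2,2)=-1→.O./X.X/.OX
ply 2: .O./XXX/.O. is terminal -1 (O); from .O./X.X/.O. depth 7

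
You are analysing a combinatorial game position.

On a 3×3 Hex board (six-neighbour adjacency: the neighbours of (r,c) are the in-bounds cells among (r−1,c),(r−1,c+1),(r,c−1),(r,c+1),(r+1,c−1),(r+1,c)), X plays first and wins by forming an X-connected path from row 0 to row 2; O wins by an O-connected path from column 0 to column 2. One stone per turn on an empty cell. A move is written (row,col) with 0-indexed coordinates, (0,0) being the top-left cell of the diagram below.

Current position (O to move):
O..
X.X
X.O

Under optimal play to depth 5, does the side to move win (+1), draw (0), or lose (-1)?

value(O../X.X/X.O, O) = -1

p1 O@[O../X.X/X.O]: (0,1)[OO./X.X/X.O]-1* (0,2)[O.O/X.X/X.O]-1 (1,1)[O../XOX/X.O]-1 (2,1)[O../X.X/XOO]-1
p2 X@[OO./X.X/X.O]: (0,2)[OOX/X.X/X.O]+1* (1,1)[OO./XXX/X.O]-1 (2,1)[OO./X.X/XXO]-1
p3 O@[OOX/X.X/X.O]: (1,1)[OOX/XOX/X.O]-1* (2,1)[OOX/X.X/XOO]-1
p4 X@[OOX/XOX/X.O]: (2,1)[OOX/XOX/XXO]+1*
p5 O@[OOX/XOX/XXO] terminal -1; root [O../X.X/X.O] d5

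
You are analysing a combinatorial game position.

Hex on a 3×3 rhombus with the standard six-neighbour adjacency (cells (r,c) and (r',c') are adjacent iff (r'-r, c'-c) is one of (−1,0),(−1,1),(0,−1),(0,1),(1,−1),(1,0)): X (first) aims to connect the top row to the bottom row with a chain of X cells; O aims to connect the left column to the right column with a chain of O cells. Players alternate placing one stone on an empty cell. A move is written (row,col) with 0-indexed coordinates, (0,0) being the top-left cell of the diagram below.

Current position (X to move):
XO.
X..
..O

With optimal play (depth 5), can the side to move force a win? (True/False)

ply 1, X at XO./X../..O | (0,2)=+1→XOX/X../..O*; (1,1)=+1→XO./XX./..O; (1,2)=+1→XO./X.X/..O; (2,0)=+1→XO./X../X.O; (2,1)=+1→XO./X../.XO
ply 2, O at XOX/X../..O | (1,1)=-1→XOX/XO./..O*; (1,2)=-1→XOX/X.O/..O; (2,0)=-1→XOX/X../O.O; (2,1)=-1→XOX/X../.OO
ply 3, X at XOX/XO./..O | (1,2)=+1→XOX/XOX/..O*; (2,0)=+1→XOX/XO./X.O; (2,1)=+1→XOX/XO./.XO
ply 4, O at XOX/XOX/..O | (2,0)=-1→XOX/XOX/O.O*; (2,1)=-1→XOX/XOX/.OO
ply 5, X at XOX/XOX/O.O | (2,1)=+1→XOX/XOX/OXO*
ply 6: XOX/XOX/OXO is terminal -1 (O); from XO./X../..O depth 5

X winning at [XO./X../..O]: True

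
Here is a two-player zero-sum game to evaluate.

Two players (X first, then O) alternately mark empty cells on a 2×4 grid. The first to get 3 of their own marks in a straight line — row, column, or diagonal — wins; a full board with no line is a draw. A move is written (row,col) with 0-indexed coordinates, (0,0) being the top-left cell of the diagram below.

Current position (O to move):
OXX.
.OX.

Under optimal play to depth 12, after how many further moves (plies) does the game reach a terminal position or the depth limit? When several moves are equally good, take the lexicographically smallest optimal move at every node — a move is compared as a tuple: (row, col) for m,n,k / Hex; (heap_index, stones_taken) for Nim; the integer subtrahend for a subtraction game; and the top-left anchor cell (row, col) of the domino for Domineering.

[OXX./.OX.] O move#1: (0,3):+0/OXXO/.OX.*, (1,0):-1/OXX./OOX., (1,3):-1/OXX./.OXO
[OXXO/.OX.] X move#2: (1,0):+0/OXXO/XOX.*, (1,3):+0/OXXO/.OXX
[OXXO/XOX.] O move#3: (1,3):+0/OXXO/XOXO*
[OXXO/XOXO] end (terminal +0, X#4); searched OXX./.OX. to 12

PV length from [OXX./.OX.]: 3 plies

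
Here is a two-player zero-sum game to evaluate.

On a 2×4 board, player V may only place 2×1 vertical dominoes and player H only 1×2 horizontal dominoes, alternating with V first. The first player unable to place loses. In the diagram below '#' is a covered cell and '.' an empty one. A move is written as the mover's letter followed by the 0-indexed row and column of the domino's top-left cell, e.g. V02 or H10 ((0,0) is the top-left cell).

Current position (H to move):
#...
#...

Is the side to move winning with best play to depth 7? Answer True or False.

[#.../#...] H move#1: H01:+1/###./#...*, H02:+1/#.##/#..., H11:+1/#.../###., H12:+1/#.../#.##
[###./#...] V move#2: V03:-1/####/#..#*
[####/#..#] H move#3: H11:+1/####/####*
[####/####] end (terminal -1, V#4); searched #.../#... to 7

H winning at [#.../#...]: True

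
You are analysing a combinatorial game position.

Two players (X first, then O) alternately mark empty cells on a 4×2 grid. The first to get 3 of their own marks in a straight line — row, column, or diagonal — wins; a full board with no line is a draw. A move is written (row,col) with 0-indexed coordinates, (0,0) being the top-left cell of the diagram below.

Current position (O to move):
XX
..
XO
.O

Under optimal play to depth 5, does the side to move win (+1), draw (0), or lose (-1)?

[XX/../XO/.O] O move#1: (1,0):+0/XX/O./XO/.O, (1,1):+1/XX/.O/XO/.O*, (3,0):-1/XX/../XO/OO
[XX/.O/XO/.O] end (terminal -1, X#2); searched XX/../XO/.O to 5

value(XX/../XO/.O, O) = +1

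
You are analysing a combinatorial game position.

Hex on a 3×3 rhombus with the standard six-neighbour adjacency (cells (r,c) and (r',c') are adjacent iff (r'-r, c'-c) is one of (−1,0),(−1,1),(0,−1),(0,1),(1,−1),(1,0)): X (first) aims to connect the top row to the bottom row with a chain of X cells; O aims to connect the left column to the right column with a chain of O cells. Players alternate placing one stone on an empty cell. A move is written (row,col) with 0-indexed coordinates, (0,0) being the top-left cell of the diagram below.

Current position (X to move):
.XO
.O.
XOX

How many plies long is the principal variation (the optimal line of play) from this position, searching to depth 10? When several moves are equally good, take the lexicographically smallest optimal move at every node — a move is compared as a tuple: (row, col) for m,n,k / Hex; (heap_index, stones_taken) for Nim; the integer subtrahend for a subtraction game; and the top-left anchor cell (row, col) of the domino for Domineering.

PV length from [.XO/.O./XOX]: 1 ply

[.XO/.O./XOX] X move#1: (0,0):-1/XXO/.O./XOX, (1,0):+1/.XO/XO./XOX*, (1,2):-1/.XO/.OX/XOX
[.XO/XO./XOX] end (terminal -1, O#2); searched .XO/.O./XOX to 10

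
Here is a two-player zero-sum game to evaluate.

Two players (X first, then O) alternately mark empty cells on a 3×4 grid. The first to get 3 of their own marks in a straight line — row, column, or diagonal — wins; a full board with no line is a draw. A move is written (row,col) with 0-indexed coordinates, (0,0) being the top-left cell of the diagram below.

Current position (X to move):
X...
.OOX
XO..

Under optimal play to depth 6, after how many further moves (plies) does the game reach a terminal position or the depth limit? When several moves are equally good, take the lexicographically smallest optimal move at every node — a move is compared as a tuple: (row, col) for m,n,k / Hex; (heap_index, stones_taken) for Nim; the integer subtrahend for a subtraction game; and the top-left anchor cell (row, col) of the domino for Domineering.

[X.../.OOX/XO..] X move#1: (0,1):-1/XX../.OOX/XO.., (0,2):-1/X.X./.OOX/XO.., (0,3):-1/X..X/.OOX/XO.., (1,0):+1/X.../XOOX/XO..*, (2,2):-1/X.../.OOX/XOX., (2,3):-1/X.../.OOX/XO.X
[X.../XOOX/XO..] end (terminal -1, O#2); searched X.../.OOX/XO.. to 6

PV length from [X.../.OOX/XO..]: 1 ply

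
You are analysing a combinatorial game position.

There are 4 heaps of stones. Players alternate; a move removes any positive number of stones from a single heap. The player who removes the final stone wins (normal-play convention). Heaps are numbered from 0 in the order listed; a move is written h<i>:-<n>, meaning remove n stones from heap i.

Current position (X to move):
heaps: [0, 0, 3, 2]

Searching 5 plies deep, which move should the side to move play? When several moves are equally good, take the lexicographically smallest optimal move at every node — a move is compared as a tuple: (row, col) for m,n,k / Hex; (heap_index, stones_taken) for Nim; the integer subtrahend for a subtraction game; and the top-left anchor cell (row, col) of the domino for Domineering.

X's best at [(0,0,3,2)]: h2:-1

[(0,0,3,2)] X move#1: h2:-1:+1/(0,0,2,2)*, h2:-2:-1/(0,0,1,2), h2:-3:-1/(0,0,0,2), h3:-1:-1/(0,0,3,1), h3:-2:-1/(0,0,3,0)
[(0,0,2,2)] O move#2: h2:-1:-1/(0,0,1,2)*, h2:-2:-1/(0,0,0,2), h3:-1:-1/(0,0,2,1), h3:-2:-1/(0,0,2,0)
[(0,0,1,2)] X move#3: h2:-1:-1/(0,0,0,2), h3:-1:+1/(0,0,1,1)*, h3:-2:-1/(0,0,1,0)
[(0,0,1,1)] O move#4: h2:-1:-1/(0,0,0,1)*, h3:-1:-1/(0,0,1,0)
[(0,0,0,1)] X move#5: h3:-1:+1/(0,0,0,0)*
[(0,0,0,0)] end (terminal -1, O#6); searched (0,0,3,2) to 5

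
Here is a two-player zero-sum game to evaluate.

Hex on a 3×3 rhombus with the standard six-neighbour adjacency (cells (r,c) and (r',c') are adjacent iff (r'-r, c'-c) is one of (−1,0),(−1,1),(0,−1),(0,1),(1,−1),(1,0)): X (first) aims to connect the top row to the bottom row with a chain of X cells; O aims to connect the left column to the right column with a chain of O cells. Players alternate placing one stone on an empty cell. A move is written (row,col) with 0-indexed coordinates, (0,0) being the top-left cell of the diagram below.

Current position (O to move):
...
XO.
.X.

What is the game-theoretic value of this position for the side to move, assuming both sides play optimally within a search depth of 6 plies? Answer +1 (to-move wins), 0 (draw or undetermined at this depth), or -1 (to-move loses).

ply 1, O at .../XO./.X. | (0,0)=+1→O../XO./.X.*; (0,1)=+1→.O./XO./.X.; (0,2)=-1→..O/XO./.X.; (1,2)=-1→.../XOO/.X.; (2,0)=+1→.../XO./OX.; (2,2)=-1→.../XO./.XO
ply 2, X at O../XO./.X. | (0,1)=-1→OX./XO./.X.*; (0,2)=-1→O.X/XO./.X.; (1,2)=-1→O../XOX/.X.; (2,0)=-1→O../XO./XX.; (2,2)=-1→O../XO./.XX
ply 3, O at OX./XO./.X. | (0,2)=-1→OXO/XO./.X.; (1,2)=-1→OX./XOO/.X.; (2,0)=+1→OX./XO./OX.*; (2,2)=-1→OX./XO./.XO
ply 4, X at OX./XO./OX. | (0,2)=-1→OXX/XO./OX.*; (1,2)=-1→OX./XOX/OX.; (2,2)=-1→OX./XO./OXX
ply 5, O at OXX/XO./OX. | (1,2)=+1→OXX/XOO/OX.*; (2,2)=-1→OXX/XO./OXO
ply 6: OXX/XOO/OX. is terminal -1 (X); from .../XO./.X. depth 6

value(.../XO./.X., O) = +1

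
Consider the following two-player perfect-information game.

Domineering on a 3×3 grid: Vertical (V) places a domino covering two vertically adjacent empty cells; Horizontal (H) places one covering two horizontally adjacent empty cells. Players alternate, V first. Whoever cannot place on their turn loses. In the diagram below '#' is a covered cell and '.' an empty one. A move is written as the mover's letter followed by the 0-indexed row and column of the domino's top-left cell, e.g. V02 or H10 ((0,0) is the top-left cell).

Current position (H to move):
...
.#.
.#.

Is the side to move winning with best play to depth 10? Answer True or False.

H winning at [.../.#./.#.]: False

[.../.#./.#.] H move#1: H00:-1/##./.#./.#.*, H01:-1/.##/.#./.#.
[##./.#./.#.] V move#2: V02:+1/###/.##/.#.*, V10:+1/##./##./##., V12:+1/##./.##/.##
[###/.##/.#.] end (terminal -1, H#3); searched .../.#./.#. to 10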